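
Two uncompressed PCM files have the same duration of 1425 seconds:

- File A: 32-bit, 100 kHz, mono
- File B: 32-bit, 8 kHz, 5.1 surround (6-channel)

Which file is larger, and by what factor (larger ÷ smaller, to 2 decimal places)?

File A, by a factor of 2.08

File A: 100,000 × 4 × 1 = 400,000 bytes/s.
File B: 8,000 × 4 × 6 = 192,000 bytes/s.
File A is larger; ratio = 570,000,000 / 273,600,000 = 2.08.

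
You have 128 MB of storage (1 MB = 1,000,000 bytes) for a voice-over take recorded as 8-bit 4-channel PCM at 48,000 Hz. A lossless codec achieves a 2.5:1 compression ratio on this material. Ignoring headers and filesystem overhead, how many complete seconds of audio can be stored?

1,666 seconds

Uncompressed byte rate = 48,000 × 1 × 4 = 192,000 bytes/s.
After 2.5:1 compression, effective rate ≈ 76800 bytes/s.
Capacity = 128 × 1,000,000 = 128,000,000 bytes.
128,000,000 / effective rate ≈ 1666.67 s → 1,666 seconds.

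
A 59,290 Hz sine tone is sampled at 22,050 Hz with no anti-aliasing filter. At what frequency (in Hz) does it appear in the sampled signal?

6,860 Hz

Nyquist = 22,050/2 = 11,025 Hz; 59,290 Hz exceeds it.
Alias = |59,290 − 3×22,050| = |59,290 − 66,150| = 6,860 Hz.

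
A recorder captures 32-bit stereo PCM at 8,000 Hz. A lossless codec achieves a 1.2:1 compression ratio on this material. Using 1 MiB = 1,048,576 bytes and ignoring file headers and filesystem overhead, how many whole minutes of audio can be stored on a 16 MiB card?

5 minutes

Uncompressed byte rate = 8,000 × 4 × 2 = 64,000 bytes/s.
After 1.2:1 compression, effective rate ≈ 53333.33 bytes/s.
Capacity = 16 × 1,048,576 = 16,777,216 bytes.
16,777,216 / effective rate ≈ 314.57 s → 5 minutes.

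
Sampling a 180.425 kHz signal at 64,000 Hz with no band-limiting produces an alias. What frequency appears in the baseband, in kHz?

11.575 kHz

Nyquist = 64,000/2 = 32,000 Hz; 180,425 Hz exceeds it.
Alias = |180,425 − 3×64,000| = |180,425 − 192,000| = 11,575 Hz = 11.575 kHz.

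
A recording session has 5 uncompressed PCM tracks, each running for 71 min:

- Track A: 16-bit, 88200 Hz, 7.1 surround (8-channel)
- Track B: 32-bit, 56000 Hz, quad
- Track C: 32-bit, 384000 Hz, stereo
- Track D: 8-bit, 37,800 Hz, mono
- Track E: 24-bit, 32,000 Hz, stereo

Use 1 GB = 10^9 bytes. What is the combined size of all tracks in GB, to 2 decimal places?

71 min = 4,260 s.
Track A: 88,200 × 4,260 × 2 × 8 = 6,011,712,000 bytes.
Track B: 56,000 × 4,260 × 4 × 4 = 3,816,960,000 bytes.
Track C: 384,000 × 4,260 × 4 × 2 = 13,086,720,000 bytes.
Track D: 37,800 × 4,260 × 1 × 1 = 161,028,000 bytes.
Track E: 32,000 × 4,260 × 3 × 2 = 817,920,000 bytes.
Total = 23,894,340,000 bytes = 23.89 GB.

23.89 GB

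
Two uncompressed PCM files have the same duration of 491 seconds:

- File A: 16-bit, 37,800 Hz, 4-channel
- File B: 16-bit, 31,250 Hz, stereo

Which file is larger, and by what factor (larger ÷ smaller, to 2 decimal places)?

File A, by a factor of 2.42

File A: 37,800 × 2 × 4 = 302,400 bytes/s.
File B: 31,250 × 2 × 2 = 125,000 bytes/s.
File A is larger; ratio = 148,478,400 / 61,375,000 = 2.42.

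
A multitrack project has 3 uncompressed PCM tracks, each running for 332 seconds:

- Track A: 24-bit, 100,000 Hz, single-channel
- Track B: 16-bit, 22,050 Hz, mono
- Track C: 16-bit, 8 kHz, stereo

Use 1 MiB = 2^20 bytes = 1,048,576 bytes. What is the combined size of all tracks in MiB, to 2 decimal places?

119.08 MiB

Track A: 100,000 × 332 × 3 × 1 = 99,600,000 bytes.
Track B: 22,050 × 332 × 2 × 1 = 14,641,200 bytes.
Track C: 8,000 × 332 × 2 × 2 = 10,624,000 bytes.
Total = 124,865,200 bytes = 119.08 MiB.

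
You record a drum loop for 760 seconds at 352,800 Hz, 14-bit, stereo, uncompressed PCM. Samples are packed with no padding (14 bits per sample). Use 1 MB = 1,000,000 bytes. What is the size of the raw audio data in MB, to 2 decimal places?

938.45 MB

Bits = 352,800 × 760 × 14 × 2 = 7,507,584,000 bits = 938,448,000 bytes.
938,448,000 / 1,000,000 = 938.45 MB.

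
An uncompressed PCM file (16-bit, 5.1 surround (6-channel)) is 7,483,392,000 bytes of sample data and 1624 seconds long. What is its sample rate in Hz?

384,000 Hz

Bytes = sample_rate × seconds × bytes_per_sample × channels.
sample_rate = 7,483,392,000 / (1,624 × 2 × 6) = 7,483,392,000 / 19,488 = 384,000 Hz.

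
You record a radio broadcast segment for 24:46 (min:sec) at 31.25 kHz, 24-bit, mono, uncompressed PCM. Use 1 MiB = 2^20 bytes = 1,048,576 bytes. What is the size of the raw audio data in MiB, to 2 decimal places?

132.86 MiB

Duration = 24:46 (min:sec) = 1,486 s.
Bytes = 31,250 samples/s × 1,486 s × 3 bytes/sample × 1 ch = 139,312,500 bytes.
139,312,500 / 1,048,576 = 132.86 MiB.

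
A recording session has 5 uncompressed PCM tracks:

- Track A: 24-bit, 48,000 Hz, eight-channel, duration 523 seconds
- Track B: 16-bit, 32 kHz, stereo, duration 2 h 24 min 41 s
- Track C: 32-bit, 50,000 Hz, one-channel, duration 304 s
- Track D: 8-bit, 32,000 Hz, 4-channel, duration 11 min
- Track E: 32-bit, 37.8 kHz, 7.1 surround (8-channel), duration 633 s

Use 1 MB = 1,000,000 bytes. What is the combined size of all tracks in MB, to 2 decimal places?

Track A: 48,000 × 523 × 3 × 8 = 602,496,000 bytes.
Track B: 2 h 24 min 41 s = 8,681 s; 32,000 × 8,681 × 2 × 2 = 1,111,168,000 bytes.
Track C: 50,000 × 304 × 4 × 1 = 60,800,000 bytes.
Track D: 11 min = 660 s; 32,000 × 660 × 1 × 4 = 84,480,000 bytes.
Track E: 37,800 × 633 × 4 × 8 = 765,676,800 bytes.
Total = 2,624,620,800 bytes = 2624.62 MB.

2624.62 MB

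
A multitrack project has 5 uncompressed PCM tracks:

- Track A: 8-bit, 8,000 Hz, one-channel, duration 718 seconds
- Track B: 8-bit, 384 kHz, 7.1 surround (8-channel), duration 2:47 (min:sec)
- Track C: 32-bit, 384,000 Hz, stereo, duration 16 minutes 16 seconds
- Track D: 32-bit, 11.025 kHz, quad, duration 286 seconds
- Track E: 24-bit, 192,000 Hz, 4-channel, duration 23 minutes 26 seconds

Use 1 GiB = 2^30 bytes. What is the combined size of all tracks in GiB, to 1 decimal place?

6.3 GiB

Track A: 8,000 × 718 × 1 × 1 = 5,744,000 bytes.
Track B: 2:47 (min:sec) = 167 s; 384,000 × 167 × 1 × 8 = 513,024,000 bytes.
Track C: 16 minutes 16 seconds = 976 s; 384,000 × 976 × 4 × 2 = 2,998,272,000 bytes.
Track D: 11,025 × 286 × 4 × 4 = 50,450,400 bytes.
Track E: 23 minutes 26 seconds = 1,406 s; 192,000 × 1,406 × 3 × 4 = 3,239,424,000 bytes.
Total = 6,806,914,400 bytes = 6.3 GiB.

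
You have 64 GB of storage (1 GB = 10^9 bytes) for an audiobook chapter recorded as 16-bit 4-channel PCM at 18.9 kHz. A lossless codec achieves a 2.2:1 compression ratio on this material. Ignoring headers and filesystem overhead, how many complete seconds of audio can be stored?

Uncompressed byte rate = 18,900 × 2 × 4 = 151,200 bytes/s.
After 2.2:1 compression, effective rate ≈ 68727.27 bytes/s.
Capacity = 64 × 1,000,000,000 = 64,000,000,000 bytes.
64,000,000,000 / effective rate ≈ 931216.93 s → 931,216 seconds.

931,216 seconds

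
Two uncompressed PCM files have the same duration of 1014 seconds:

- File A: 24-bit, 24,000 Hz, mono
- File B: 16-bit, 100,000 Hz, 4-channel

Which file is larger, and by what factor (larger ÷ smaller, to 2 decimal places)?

File B, by a factor of 11.11

File A: 24,000 × 3 × 1 = 72,000 bytes/s.
File B: 100,000 × 2 × 4 = 800,000 bytes/s.
File B is larger; ratio = 811,200,000 / 73,008,000 = 11.11.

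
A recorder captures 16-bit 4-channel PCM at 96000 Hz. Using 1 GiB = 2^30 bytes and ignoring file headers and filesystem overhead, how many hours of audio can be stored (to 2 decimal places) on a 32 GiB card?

Uncompressed byte rate = 96,000 × 2 × 4 = 768,000 bytes/s.
Capacity = 32 × 1,073,741,824 = 34,359,738,368 bytes.
34,359,738,368 / 768,000 ≈ 44739.24 s → 12.43 hours.

12.43 hours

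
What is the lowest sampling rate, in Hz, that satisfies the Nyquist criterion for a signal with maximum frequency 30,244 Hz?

Minimum sample rate = 2 × 30,244 Hz = 60,488 Hz.

60,488 Hz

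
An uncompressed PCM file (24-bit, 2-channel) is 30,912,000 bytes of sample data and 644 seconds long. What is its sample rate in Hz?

Bytes = sample_rate × seconds × bytes_per_sample × channels.
sample_rate = 30,912,000 / (644 × 3 × 2) = 30,912,000 / 3,864 = 8,000 Hz.

8,000 Hz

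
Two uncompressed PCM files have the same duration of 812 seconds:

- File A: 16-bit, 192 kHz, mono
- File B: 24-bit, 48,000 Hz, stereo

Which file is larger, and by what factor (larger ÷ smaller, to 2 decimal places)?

File A: 192,000 × 2 × 1 = 384,000 bytes/s.
File B: 48,000 × 3 × 2 = 288,000 bytes/s.
File A is larger; ratio = 311,808,000 / 233,856,000 = 1.33.

File A, by a factor of 1.33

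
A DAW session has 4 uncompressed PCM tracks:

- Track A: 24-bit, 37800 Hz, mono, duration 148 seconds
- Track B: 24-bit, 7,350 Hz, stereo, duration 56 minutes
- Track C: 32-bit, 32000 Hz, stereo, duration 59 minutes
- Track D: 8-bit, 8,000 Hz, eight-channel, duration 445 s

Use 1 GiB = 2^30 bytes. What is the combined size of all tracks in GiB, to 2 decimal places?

1.02 GiB

Track A: 37,800 × 148 × 3 × 1 = 16,783,200 bytes.
Track B: 56 minutes = 3,360 s; 7,350 × 3,360 × 3 × 2 = 148,176,000 bytes.
Track C: 59 minutes = 3,540 s; 32,000 × 3,540 × 4 × 2 = 906,240,000 bytes.
Track D: 8,000 × 445 × 1 × 8 = 28,480,000 bytes.
Total = 1,099,679,200 bytes = 1.02 GiB.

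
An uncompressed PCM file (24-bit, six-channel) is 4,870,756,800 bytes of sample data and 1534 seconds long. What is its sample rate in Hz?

176,400 Hz

Bytes = sample_rate × seconds × bytes_per_sample × channels.
sample_rate = 4,870,756,800 / (1,534 × 3 × 6) = 4,870,756,800 / 27,612 = 176,400 Hz.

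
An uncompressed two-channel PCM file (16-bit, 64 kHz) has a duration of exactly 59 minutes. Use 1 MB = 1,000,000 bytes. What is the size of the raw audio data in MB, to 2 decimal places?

906.24 MB

Duration = exactly 59 minutes = 3,540 s.
Bytes = 64,000 samples/s × 3,540 s × 2 bytes/sample × 2 ch = 906,240,000 bytes.
906,240,000 / 1,000,000 = 906.24 MB.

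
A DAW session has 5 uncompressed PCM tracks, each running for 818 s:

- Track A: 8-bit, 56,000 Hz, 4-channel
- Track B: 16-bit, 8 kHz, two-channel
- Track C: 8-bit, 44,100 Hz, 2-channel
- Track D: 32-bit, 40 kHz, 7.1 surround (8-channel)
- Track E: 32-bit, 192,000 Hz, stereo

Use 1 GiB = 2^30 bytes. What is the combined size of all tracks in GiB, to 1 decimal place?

2.4 GiB

Track A: 56,000 × 818 × 1 × 4 = 183,232,000 bytes.
Track B: 8,000 × 818 × 2 × 2 = 26,176,000 bytes.
Track C: 44,100 × 818 × 1 × 2 = 72,147,600 bytes.
Track D: 40,000 × 818 × 4 × 8 = 1,047,040,000 bytes.
Track E: 192,000 × 818 × 4 × 2 = 1,256,448,000 bytes.
Total = 2,585,043,600 bytes = 2.4 GiB.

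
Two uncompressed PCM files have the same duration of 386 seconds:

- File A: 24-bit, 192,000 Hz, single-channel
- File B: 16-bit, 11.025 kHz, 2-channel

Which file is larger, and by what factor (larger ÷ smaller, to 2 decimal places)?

File A, by a factor of 13.06

File A: 192,000 × 3 × 1 = 576,000 bytes/s.
File B: 11,025 × 2 × 2 = 44,100 bytes/s.
File A is larger; ratio = 222,336,000 / 17,022,600 = 13.06.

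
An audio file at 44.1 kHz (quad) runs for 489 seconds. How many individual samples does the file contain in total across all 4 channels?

44,100 × 489 s × 4 ch = 86,259,600 samples.

86,259,600 samples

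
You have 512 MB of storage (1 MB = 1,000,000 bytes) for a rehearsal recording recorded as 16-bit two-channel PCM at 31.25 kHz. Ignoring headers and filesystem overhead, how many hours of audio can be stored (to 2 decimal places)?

1.14 hours

Uncompressed byte rate = 31,250 × 2 × 2 = 125,000 bytes/s.
Capacity = 512 × 1,000,000 = 512,000,000 bytes.
512,000,000 / 125,000 ≈ 4096 s → 1.14 hours.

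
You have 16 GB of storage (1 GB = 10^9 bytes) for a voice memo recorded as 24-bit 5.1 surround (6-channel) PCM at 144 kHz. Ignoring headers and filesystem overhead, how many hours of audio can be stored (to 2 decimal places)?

Uncompressed byte rate = 144,000 × 3 × 6 = 2,592,000 bytes/s.
Capacity = 16 × 1,000,000,000 = 16,000,000,000 bytes.
16,000,000,000 / 2,592,000 ≈ 6172.84 s → 1.71 hours.

1.71 hours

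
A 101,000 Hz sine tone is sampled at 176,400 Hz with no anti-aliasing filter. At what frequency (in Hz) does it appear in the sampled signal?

75,400 Hz

Nyquist = 176,400/2 = 88,200 Hz; 101,000 Hz exceeds it.
Alias = |101,000 − 1×176,400| = |101,000 − 176,400| = 75,400 Hz.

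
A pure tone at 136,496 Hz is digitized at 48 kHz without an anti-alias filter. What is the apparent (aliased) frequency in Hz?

Nyquist = 48,000/2 = 24,000 Hz; 136,496 Hz exceeds it.
Alias = |136,496 − 3×48,000| = |136,496 − 144,000| = 7,504 Hz.

7,504 Hz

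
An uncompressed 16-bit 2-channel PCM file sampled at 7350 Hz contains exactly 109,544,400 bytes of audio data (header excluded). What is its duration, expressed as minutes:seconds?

62:06

Byte rate = 7,350 × 2 × 2 = 29,400 bytes/s.
Duration = 109,544,400 / 29,400 = 3,726 s.
3,726 s = 62:06.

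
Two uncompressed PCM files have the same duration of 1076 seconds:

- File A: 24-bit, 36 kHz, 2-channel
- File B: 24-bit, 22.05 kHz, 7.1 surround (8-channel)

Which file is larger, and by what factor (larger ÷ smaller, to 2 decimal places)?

File B, by a factor of 2.45

File A: 36,000 × 3 × 2 = 216,000 bytes/s.
File B: 22,050 × 3 × 8 = 529,200 bytes/s.
File B is larger; ratio = 569,419,200 / 232,416,000 = 2.45.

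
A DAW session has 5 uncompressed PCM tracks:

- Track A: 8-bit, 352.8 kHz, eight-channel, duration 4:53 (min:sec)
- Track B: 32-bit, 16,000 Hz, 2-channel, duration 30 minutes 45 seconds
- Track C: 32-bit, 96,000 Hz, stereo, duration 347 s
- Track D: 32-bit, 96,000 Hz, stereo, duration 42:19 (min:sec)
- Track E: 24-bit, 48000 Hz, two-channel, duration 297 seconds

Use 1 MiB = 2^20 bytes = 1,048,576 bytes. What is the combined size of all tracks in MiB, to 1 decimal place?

Track A: 4:53 (min:sec) = 293 s; 352,800 × 293 × 1 × 8 = 826,963,200 bytes.
Track B: 30 minutes 45 seconds = 1,845 s; 16,000 × 1,845 × 4 × 2 = 236,160,000 bytes.
Track C: 96,000 × 347 × 4 × 2 = 266,496,000 bytes.
Track D: 42:19 (min:sec) = 2,539 s; 96,000 × 2,539 × 4 × 2 = 1,949,952,000 bytes.
Track E: 48,000 × 297 × 3 × 2 = 85,536,000 bytes.
Total = 3,365,107,200 bytes = 3209.2 MiB.

3209.2 MiB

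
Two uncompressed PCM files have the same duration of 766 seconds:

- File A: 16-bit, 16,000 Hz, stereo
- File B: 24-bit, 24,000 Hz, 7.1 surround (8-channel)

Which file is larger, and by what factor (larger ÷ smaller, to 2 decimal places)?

File A: 16,000 × 2 × 2 = 64,000 bytes/s.
File B: 24,000 × 3 × 8 = 576,000 bytes/s.
File B is larger; ratio = 441,216,000 / 49,024,000 = 9.00.

File B, by a factor of 9.00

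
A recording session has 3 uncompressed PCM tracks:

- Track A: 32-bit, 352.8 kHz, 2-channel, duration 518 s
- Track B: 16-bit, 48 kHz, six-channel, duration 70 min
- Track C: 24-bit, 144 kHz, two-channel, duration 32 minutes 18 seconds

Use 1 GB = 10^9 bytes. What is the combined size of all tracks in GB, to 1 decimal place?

5.6 GB

Track A: 352,800 × 518 × 4 × 2 = 1,462,003,200 bytes.
Track B: 70 min = 4,200 s; 48,000 × 4,200 × 2 × 6 = 2,419,200,000 bytes.
Track C: 32 minutes 18 seconds = 1,938 s; 144,000 × 1,938 × 3 × 2 = 1,674,432,000 bytes.
Total = 5,555,635,200 bytes = 5.6 GB.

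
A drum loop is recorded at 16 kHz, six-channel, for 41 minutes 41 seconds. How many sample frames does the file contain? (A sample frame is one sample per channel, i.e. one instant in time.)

41 minutes 41 seconds = 2,501 s.
16,000 samples/s × 2,501 s = 40,016,000 frames.

40,016,000 sample frames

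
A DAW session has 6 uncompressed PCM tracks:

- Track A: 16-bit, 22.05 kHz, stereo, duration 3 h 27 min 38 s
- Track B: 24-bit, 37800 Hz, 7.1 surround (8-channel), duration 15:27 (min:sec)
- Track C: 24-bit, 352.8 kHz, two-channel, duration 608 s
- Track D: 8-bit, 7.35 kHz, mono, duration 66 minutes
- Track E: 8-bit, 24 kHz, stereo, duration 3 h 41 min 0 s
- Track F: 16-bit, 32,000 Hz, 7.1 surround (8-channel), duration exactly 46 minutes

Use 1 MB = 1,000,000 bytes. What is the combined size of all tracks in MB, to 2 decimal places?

Track A: 3 h 27 min 38 s = 12,458 s; 22,050 × 12,458 × 2 × 2 = 1,098,795,600 bytes.
Track B: 15:27 (min:sec) = 927 s; 37,800 × 927 × 3 × 8 = 840,974,400 bytes.
Track C: 352,800 × 608 × 3 × 2 = 1,287,014,400 bytes.
Track D: 66 minutes = 3,960 s; 7,350 × 3,960 × 1 × 1 = 29,106,000 bytes.
Track E: 3 h 41 min 0 s = 13,260 s; 24,000 × 13,260 × 1 × 2 = 636,480,000 bytes.
Track F: exactly 46 minutes = 2,760 s; 32,000 × 2,760 × 2 × 8 = 1,413,120,000 bytes.
Total = 5,305,490,400 bytes = 5305.49 MB.

5305.49 MB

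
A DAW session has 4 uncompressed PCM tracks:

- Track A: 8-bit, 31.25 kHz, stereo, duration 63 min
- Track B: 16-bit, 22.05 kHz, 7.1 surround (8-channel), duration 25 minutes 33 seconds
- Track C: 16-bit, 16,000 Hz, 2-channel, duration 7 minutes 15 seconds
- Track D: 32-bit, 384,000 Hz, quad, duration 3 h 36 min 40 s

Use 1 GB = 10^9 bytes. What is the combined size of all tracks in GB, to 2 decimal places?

Track A: 63 min = 3,780 s; 31,250 × 3,780 × 1 × 2 = 236,250,000 bytes.
Track B: 25 minutes 33 seconds = 1,533 s; 22,050 × 1,533 × 2 × 8 = 540,842,400 bytes.
Track C: 7 minutes 15 seconds = 435 s; 16,000 × 435 × 2 × 2 = 27,840,000 bytes.
Track D: 3 h 36 min 40 s = 13,000 s; 384,000 × 13,000 × 4 × 4 = 79,872,000,000 bytes.
Total = 80,676,932,400 bytes = 80.68 GB.

80.68 GB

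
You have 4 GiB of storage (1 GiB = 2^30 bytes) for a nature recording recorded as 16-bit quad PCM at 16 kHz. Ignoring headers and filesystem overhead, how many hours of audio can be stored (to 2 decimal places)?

Uncompressed byte rate = 16,000 × 2 × 4 = 128,000 bytes/s.
Capacity = 4 × 1,073,741,824 = 4,294,967,296 bytes.
4,294,967,296 / 128,000 ≈ 33554.43 s → 9.32 hours.

9.32 hours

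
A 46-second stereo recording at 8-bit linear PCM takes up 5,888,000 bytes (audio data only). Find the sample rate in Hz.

Bytes = sample_rate × seconds × bytes_per_sample × channels.
sample_rate = 5,888,000 / (46 × 1 × 2) = 5,888,000 / 92 = 64,000 Hz.

64,000 Hz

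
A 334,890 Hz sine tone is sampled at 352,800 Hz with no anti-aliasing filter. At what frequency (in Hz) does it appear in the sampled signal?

17,910 Hz

Nyquist = 352,800/2 = 176,400 Hz; 334,890 Hz exceeds it.
Alias = |334,890 − 1×352,800| = |334,890 − 352,800| = 17,910 Hz.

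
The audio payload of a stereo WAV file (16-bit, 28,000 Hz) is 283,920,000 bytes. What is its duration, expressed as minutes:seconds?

Byte rate = 28,000 × 2 × 2 = 112,000 bytes/s.
Duration = 283,920,000 / 112,000 = 2,535 s.
2,535 s = 42:15.

42:15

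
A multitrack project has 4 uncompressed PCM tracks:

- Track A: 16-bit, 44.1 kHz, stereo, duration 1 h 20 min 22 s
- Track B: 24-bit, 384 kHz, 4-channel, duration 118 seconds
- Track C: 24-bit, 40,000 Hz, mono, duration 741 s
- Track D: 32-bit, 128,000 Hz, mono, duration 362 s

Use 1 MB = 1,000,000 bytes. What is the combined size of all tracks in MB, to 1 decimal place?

Track A: 1 h 20 min 22 s = 4,822 s; 44,100 × 4,822 × 2 × 2 = 850,600,800 bytes.
Track B: 384,000 × 118 × 3 × 4 = 543,744,000 bytes.
Track C: 40,000 × 741 × 3 × 1 = 88,920,000 bytes.
Track D: 128,000 × 362 × 4 × 1 = 185,344,000 bytes.
Total = 1,668,608,800 bytes = 1668.6 MB.

1668.6 MB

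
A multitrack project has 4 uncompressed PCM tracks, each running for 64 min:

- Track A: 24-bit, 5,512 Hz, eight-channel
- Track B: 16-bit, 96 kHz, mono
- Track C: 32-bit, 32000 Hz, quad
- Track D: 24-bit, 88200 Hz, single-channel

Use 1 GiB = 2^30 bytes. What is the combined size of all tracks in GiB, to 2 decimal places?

64 min = 3,840 s.
Track A: 5,512 × 3,840 × 3 × 8 = 507,985,920 bytes.
Track B: 96,000 × 3,840 × 2 × 1 = 737,280,000 bytes.
Track C: 32,000 × 3,840 × 4 × 4 = 1,966,080,000 bytes.
Track D: 88,200 × 3,840 × 3 × 1 = 1,016,064,000 bytes.
Total = 4,227,409,920 bytes = 3.94 GiB.

3.94 GiB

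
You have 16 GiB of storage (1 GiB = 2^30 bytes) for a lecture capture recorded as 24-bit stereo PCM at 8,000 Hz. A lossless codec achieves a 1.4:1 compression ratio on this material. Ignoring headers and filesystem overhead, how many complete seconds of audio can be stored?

Uncompressed byte rate = 8,000 × 3 × 2 = 48,000 bytes/s.
After 1.4:1 compression, effective rate ≈ 34285.71 bytes/s.
Capacity = 16 × 1,073,741,824 = 17,179,869,184 bytes.
17,179,869,184 / effective rate ≈ 501079.52 s → 501,079 seconds.

501,079 seconds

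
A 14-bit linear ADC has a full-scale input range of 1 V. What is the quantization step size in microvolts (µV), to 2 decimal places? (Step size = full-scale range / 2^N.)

61.04 µV

1 V / 2^14 = 1 / 16,384 V = 61.04 µV.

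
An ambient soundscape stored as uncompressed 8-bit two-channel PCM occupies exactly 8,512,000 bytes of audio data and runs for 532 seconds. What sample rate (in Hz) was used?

Bytes = sample_rate × seconds × bytes_per_sample × channels.
sample_rate = 8,512,000 / (532 × 1 × 2) = 8,512,000 / 1,064 = 8,000 Hz.

8,000 Hz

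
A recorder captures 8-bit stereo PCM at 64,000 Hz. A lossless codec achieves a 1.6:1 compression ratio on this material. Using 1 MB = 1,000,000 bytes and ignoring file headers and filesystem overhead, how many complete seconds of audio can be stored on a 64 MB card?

Uncompressed byte rate = 64,000 × 1 × 2 = 128,000 bytes/s.
After 1.6:1 compression, effective rate ≈ 80000 bytes/s.
Capacity = 64 × 1,000,000 = 64,000,000 bytes.
64,000,000 / effective rate ≈ 800 s → 800 seconds.

800 seconds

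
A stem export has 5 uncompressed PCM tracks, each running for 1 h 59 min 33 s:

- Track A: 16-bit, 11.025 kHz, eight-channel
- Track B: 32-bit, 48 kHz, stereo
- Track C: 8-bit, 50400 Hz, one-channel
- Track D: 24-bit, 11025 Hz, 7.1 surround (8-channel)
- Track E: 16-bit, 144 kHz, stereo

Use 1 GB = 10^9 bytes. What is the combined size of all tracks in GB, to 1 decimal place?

10.4 GB

1 h 59 min 33 s = 7,173 s.
Track A: 11,025 × 7,173 × 2 × 8 = 1,265,317,200 bytes.
Track B: 48,000 × 7,173 × 4 × 2 = 2,754,432,000 bytes.
Track C: 50,400 × 7,173 × 1 × 1 = 361,519,200 bytes.
Track D: 11,025 × 7,173 × 3 × 8 = 1,897,975,800 bytes.
Track E: 144,000 × 7,173 × 2 × 2 = 4,131,648,000 bytes.
Total = 10,410,892,200 bytes = 10.4 GB.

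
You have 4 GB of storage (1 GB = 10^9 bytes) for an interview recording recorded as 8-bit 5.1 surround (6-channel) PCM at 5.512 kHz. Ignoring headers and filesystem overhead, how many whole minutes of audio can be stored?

2,015 minutes

Uncompressed byte rate = 5,512 × 1 × 6 = 33,072 bytes/s.
Capacity = 4 × 1,000,000,000 = 4,000,000,000 bytes.
4,000,000,000 / 33,072 ≈ 120948.23 s → 2,015 minutes.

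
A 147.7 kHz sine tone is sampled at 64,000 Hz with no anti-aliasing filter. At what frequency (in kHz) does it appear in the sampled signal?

19.7 kHz

Nyquist = 64,000/2 = 32,000 Hz; 147,700 Hz exceeds it.
Alias = |147,700 − 2×64,000| = |147,700 − 128,000| = 19,700 Hz = 19.7 kHz.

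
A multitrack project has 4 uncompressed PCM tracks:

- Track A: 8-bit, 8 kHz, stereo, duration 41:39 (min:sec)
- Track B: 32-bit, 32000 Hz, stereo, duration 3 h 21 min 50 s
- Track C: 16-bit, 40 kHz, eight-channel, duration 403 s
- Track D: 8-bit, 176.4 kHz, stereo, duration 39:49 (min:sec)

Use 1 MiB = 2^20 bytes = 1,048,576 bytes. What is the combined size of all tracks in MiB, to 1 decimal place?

4044.4 MiB

Track A: 41:39 (min:sec) = 2,499 s; 8,000 × 2,499 × 1 × 2 = 39,984,000 bytes.
Track B: 3 h 21 min 50 s = 12,110 s; 32,000 × 12,110 × 4 × 2 = 3,100,160,000 bytes.
Track C: 40,000 × 403 × 2 × 8 = 257,920,000 bytes.
Track D: 39:49 (min:sec) = 2,389 s; 176,400 × 2,389 × 1 × 2 = 842,839,200 bytes.
Total = 4,240,903,200 bytes = 4044.4 MiB.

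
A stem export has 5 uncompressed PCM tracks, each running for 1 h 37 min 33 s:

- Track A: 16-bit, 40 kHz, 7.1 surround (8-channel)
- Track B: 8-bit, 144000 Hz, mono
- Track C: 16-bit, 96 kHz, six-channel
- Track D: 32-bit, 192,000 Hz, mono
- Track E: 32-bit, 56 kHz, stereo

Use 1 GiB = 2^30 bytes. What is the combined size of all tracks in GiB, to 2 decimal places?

1 h 37 min 33 s = 5,853 s.
Track A: 40,000 × 5,853 × 2 × 8 = 3,745,920,000 bytes.
Track B: 144,000 × 5,853 × 1 × 1 = 842,832,000 bytes.
Track C: 96,000 × 5,853 × 2 × 6 = 6,742,656,000 bytes.
Track D: 192,000 × 5,853 × 4 × 1 = 4,495,104,000 bytes.
Track E: 56,000 × 5,853 × 4 × 2 = 2,622,144,000 bytes.
Total = 18,448,656,000 bytes = 17.18 GiB.

17.18 GiB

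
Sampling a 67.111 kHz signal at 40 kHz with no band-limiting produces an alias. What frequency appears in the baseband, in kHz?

12.889 kHz

Nyquist = 40,000/2 = 20,000 Hz; 67,111 Hz exceeds it.
Alias = |67,111 − 2×40,000| = |67,111 − 80,000| = 12,889 Hz = 12.889 kHz.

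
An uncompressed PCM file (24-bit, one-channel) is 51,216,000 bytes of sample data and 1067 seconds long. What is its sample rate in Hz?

Bytes = sample_rate × seconds × bytes_per_sample × channels.
sample_rate = 51,216,000 / (1,067 × 3 × 1) = 51,216,000 / 3,201 = 16,000 Hz.

16,000 Hz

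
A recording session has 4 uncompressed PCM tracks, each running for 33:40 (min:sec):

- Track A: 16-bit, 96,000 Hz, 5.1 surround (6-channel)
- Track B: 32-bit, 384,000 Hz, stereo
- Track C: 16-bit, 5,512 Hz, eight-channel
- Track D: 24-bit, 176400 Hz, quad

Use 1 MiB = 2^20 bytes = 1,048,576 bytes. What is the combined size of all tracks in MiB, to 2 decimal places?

12384.95 MiB

33:40 (min:sec) = 2,020 s.
Track A: 96,000 × 2,020 × 2 × 6 = 2,327,040,000 bytes.
Track B: 384,000 × 2,020 × 4 × 2 = 6,205,440,000 bytes.
Track C: 5,512 × 2,020 × 2 × 8 = 178,147,840 bytes.
Track D: 176,400 × 2,020 × 3 × 4 = 4,275,936,000 bytes.
Total = 12,986,563,840 bytes = 12384.95 MiB.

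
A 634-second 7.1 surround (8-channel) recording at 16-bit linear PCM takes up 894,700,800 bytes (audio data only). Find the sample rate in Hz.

Bytes = sample_rate × seconds × bytes_per_sample × channels.
sample_rate = 894,700,800 / (634 × 2 × 8) = 894,700,800 / 10,144 = 88,200 Hz.

88,200 Hz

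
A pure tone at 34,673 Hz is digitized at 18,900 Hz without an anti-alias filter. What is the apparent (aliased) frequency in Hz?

Nyquist = 18,900/2 = 9,450 Hz; 34,673 Hz exceeds it.
Alias = |34,673 − 2×18,900| = |34,673 − 37,800| = 3,127 Hz.

3,127 Hz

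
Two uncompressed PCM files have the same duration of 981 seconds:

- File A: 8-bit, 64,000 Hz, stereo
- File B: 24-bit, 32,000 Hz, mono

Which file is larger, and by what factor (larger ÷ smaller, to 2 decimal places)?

File A, by a factor of 1.33

File A: 64,000 × 1 × 2 = 128,000 bytes/s.
File B: 32,000 × 3 × 1 = 96,000 bytes/s.
File A is larger; ratio = 125,568,000 / 94,176,000 = 1.33.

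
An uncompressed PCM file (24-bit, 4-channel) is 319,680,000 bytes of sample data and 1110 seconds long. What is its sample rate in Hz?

24,000 Hz

Bytes = sample_rate × seconds × bytes_per_sample × channels.
sample_rate = 319,680,000 / (1,110 × 3 × 4) = 319,680,000 / 13,320 = 24,000 Hz.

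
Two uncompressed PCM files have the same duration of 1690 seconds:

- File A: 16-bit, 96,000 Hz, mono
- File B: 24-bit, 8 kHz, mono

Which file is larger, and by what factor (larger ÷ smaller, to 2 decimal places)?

File A, by a factor of 8.00

File A: 96,000 × 2 × 1 = 192,000 bytes/s.
File B: 8,000 × 3 × 1 = 24,000 bytes/s.
File A is larger; ratio = 324,480,000 / 40,560,000 = 8.00.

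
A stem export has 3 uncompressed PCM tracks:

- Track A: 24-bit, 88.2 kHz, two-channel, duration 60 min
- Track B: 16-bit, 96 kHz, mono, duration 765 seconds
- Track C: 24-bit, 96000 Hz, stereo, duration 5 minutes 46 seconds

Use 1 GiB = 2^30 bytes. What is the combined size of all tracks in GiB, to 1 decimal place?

Track A: 60 min = 3,600 s; 88,200 × 3,600 × 3 × 2 = 1,905,120,000 bytes.
Track B: 96,000 × 765 × 2 × 1 = 146,880,000 bytes.
Track C: 5 minutes 46 seconds = 346 s; 96,000 × 346 × 3 × 2 = 199,296,000 bytes.
Total = 2,251,296,000 bytes = 2.1 GiB.

2.1 GiB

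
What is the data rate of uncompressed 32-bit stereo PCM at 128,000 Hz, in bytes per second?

Bit rate = 128,000 × 32 × 2 = 8,192,000 bits/s.
8,192,000 / 8 = 1,024,000 bytes/s.

1,024,000 bytes/s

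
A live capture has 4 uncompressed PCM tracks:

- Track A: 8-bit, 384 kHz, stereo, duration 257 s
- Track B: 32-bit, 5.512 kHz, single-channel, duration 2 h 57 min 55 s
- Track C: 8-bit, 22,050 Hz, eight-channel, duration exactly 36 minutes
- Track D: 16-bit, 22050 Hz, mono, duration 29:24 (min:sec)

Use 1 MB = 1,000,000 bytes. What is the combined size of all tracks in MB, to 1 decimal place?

891.6 MB

Track A: 384,000 × 257 × 1 × 2 = 197,376,000 bytes.
Track B: 2 h 57 min 55 s = 10,675 s; 5,512 × 10,675 × 4 × 1 = 235,362,400 bytes.
Track C: exactly 36 minutes = 2,160 s; 22,050 × 2,160 × 1 × 8 = 381,024,000 bytes.
Track D: 29:24 (min:sec) = 1,764 s; 22,050 × 1,764 × 2 × 1 = 77,792,400 bytes.
Total = 891,554,800 bytes = 891.6 MB.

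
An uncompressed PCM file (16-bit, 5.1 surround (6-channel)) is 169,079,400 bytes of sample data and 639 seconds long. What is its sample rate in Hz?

22,050 Hz

Bytes = sample_rate × seconds × bytes_per_sample × channels.
sample_rate = 169,079,400 / (639 × 2 × 6) = 169,079,400 / 7,668 = 22,050 Hz.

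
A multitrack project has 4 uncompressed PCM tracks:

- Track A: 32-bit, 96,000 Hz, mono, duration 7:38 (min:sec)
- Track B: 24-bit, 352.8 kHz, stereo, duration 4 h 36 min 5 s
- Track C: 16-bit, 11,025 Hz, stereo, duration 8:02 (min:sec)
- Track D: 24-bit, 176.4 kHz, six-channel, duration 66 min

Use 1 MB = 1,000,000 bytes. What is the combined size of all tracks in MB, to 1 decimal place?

Track A: 7:38 (min:sec) = 458 s; 96,000 × 458 × 4 × 1 = 175,872,000 bytes.
Track B: 4 h 36 min 5 s = 16,565 s; 352,800 × 16,565 × 3 × 2 = 35,064,792,000 bytes.
Track C: 8:02 (min:sec) = 482 s; 11,025 × 482 × 2 × 2 = 21,256,200 bytes.
Track D: 66 min = 3,960 s; 176,400 × 3,960 × 3 × 6 = 12,573,792,000 bytes.
Total = 47,835,712,200 bytes = 47835.7 MB.

47835.7 MB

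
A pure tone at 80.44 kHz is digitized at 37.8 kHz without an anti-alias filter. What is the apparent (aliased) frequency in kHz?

4.84 kHz

Nyquist = 37,800/2 = 18,900 Hz; 80,440 Hz exceeds it.
Alias = |80,440 − 2×37,800| = |80,440 − 75,600| = 4,840 Hz = 4.84 kHz.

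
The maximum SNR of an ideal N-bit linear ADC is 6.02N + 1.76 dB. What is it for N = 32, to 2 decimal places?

194.40 dB

6.02 × 32 + 1.76 = 194.40 dB.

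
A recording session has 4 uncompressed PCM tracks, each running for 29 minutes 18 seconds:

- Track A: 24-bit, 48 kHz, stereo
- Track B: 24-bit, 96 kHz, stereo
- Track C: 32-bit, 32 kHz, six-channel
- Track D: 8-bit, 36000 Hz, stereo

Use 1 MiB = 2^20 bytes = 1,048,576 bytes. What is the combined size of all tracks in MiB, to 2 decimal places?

29 minutes 18 seconds = 1,758 s.
Track A: 48,000 × 1,758 × 3 × 2 = 506,304,000 bytes.
Track B: 96,000 × 1,758 × 3 × 2 = 1,012,608,000 bytes.
Track C: 32,000 × 1,758 × 4 × 6 = 1,350,144,000 bytes.
Track D: 36,000 × 1,758 × 1 × 2 = 126,576,000 bytes.
Total = 2,995,632,000 bytes = 2856.86 MiB.

2856.86 MiB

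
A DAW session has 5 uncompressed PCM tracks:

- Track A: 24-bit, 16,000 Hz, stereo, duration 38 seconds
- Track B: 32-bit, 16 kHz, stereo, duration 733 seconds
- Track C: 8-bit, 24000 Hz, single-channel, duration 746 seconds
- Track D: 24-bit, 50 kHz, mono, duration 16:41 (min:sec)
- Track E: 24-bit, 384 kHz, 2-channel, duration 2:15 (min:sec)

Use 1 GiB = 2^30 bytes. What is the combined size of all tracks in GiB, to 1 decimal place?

0.5 GiB

Track A: 16,000 × 38 × 3 × 2 = 3,648,000 bytes.
Track B: 16,000 × 733 × 4 × 2 = 93,824,000 bytes.
Track C: 24,000 × 746 × 1 × 1 = 17,904,000 bytes.
Track D: 16:41 (min:sec) = 1,001 s; 50,000 × 1,001 × 3 × 1 = 150,150,000 bytes.
Track E: 2:15 (min:sec) = 135 s; 384,000 × 135 × 3 × 2 = 311,040,000 bytes.
Total = 576,566,000 bytes = 0.5 GiB.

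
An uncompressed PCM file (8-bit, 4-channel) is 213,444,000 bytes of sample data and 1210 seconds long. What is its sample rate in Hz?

44,100 Hz

Bytes = sample_rate × seconds × bytes_per_sample × channels.
sample_rate = 213,444,000 / (1,210 × 1 × 4) = 213,444,000 / 4,840 = 44,100 Hz.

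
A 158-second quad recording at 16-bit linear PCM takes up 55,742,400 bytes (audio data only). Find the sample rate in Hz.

44,100 Hz

Bytes = sample_rate × seconds × bytes_per_sample × channels.
sample_rate = 55,742,400 / (158 × 2 × 4) = 55,742,400 / 1,264 = 44,100 Hz.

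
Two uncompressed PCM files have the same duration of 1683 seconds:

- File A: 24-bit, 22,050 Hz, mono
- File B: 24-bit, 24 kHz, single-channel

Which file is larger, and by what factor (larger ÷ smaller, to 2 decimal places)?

File A: 22,050 × 3 × 1 = 66,150 bytes/s.
File B: 24,000 × 3 × 1 = 72,000 bytes/s.
File B is larger; ratio = 121,176,000 / 111,330,450 = 1.09.

File B, by a factor of 1.09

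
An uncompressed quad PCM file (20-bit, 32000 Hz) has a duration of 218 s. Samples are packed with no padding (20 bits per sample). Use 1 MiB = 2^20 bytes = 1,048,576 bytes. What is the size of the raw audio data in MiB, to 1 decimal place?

66.5 MiB

Bits = 32,000 × 218 × 20 × 4 = 558,080,000 bits = 69,760,000 bytes.
69,760,000 / 1,048,576 = 66.5 MiB.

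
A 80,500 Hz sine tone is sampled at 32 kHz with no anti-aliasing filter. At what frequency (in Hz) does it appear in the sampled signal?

15,500 Hz

Nyquist = 32,000/2 = 16,000 Hz; 80,500 Hz exceeds it.
Alias = |80,500 − 3×32,000| = |80,500 − 96,000| = 15,500 Hz.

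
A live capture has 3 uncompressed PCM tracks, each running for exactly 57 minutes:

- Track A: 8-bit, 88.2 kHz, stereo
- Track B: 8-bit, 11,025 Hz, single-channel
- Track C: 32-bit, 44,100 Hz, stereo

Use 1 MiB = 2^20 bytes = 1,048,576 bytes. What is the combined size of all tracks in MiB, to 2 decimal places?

exactly 57 minutes = 3,420 s.
Track A: 88,200 × 3,420 × 1 × 2 = 603,288,000 bytes.
Track B: 11,025 × 3,420 × 1 × 1 = 37,705,500 bytes.
Track C: 44,100 × 3,420 × 4 × 2 = 1,206,576,000 bytes.
Total = 1,847,569,500 bytes = 1761.98 MiB.

1761.98 MiB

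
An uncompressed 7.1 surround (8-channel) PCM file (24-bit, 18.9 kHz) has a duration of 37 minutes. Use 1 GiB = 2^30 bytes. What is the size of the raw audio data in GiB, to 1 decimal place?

Duration = 37 minutes = 2,220 s.
Bytes = 18,900 samples/s × 2,220 s × 3 bytes/sample × 8 ch = 1,006,992,000 bytes.
1,006,992,000 / 1,073,741,824 = 0.9 GiB.

0.9 GiB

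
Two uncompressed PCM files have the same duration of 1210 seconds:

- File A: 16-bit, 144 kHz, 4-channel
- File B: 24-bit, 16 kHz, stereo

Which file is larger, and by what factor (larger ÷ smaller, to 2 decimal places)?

File A, by a factor of 12.00

File A: 144,000 × 2 × 4 = 1,152,000 bytes/s.
File B: 16,000 × 3 × 2 = 96,000 bytes/s.
File A is larger; ratio = 1,393,920,000 / 116,160,000 = 12.00.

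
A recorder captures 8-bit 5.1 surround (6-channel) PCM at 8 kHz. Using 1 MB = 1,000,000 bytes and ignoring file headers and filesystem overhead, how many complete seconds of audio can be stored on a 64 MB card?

1,333 seconds

Uncompressed byte rate = 8,000 × 1 × 6 = 48,000 bytes/s.
Capacity = 64 × 1,000,000 = 64,000,000 bytes.
64,000,000 / 48,000 ≈ 1333.33 s → 1,333 seconds.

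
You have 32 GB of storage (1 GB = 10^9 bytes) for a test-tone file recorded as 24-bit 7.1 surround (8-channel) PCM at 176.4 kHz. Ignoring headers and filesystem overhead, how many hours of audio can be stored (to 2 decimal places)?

2.10 hours

Uncompressed byte rate = 176,400 × 3 × 8 = 4,233,600 bytes/s.
Capacity = 32 × 1,000,000,000 = 32,000,000,000 bytes.
32,000,000,000 / 4,233,600 ≈ 7558.58 s → 2.10 hours.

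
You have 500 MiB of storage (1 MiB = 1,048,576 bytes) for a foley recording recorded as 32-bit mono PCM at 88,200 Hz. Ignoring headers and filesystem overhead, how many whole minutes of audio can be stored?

Uncompressed byte rate = 88,200 × 4 × 1 = 352,800 bytes/s.
Capacity = 500 × 1,048,576 = 524,288,000 bytes.
524,288,000 / 352,800 ≈ 1486.08 s → 24 minutes.

24 minutes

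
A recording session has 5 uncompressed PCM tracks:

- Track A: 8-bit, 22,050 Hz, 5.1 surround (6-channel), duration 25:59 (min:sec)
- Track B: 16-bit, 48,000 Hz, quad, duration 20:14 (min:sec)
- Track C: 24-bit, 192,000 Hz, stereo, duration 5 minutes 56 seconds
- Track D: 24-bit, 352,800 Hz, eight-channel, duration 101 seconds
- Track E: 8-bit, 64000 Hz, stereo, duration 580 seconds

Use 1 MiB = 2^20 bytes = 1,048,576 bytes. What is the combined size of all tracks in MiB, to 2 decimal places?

1918.76 MiB

Track A: 25:59 (min:sec) = 1,559 s; 22,050 × 1,559 × 1 × 6 = 206,255,700 bytes.
Track B: 20:14 (min:sec) = 1,214 s; 48,000 × 1,214 × 2 × 4 = 466,176,000 bytes.
Track C: 5 minutes 56 seconds = 356 s; 192,000 × 356 × 3 × 2 = 410,112,000 bytes.
Track D: 352,800 × 101 × 3 × 8 = 855,187,200 bytes.
Track E: 64,000 × 580 × 1 × 2 = 74,240,000 bytes.
Total = 2,011,970,900 bytes = 1918.76 MiB.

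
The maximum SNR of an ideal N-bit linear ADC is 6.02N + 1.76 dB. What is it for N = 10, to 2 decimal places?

61.96 dB

6.02 × 10 + 1.76 = 61.96 dB.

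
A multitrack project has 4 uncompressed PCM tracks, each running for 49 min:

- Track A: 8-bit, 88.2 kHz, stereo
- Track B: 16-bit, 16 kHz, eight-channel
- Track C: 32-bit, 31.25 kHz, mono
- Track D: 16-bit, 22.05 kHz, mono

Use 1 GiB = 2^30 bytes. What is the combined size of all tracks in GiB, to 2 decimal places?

49 min = 2,940 s.
Track A: 88,200 × 2,940 × 1 × 2 = 518,616,000 bytes.
Track B: 16,000 × 2,940 × 2 × 8 = 752,640,000 bytes.
Track C: 31,250 × 2,940 × 4 × 1 = 367,500,000 bytes.
Track D: 22,050 × 2,940 × 2 × 1 = 129,654,000 bytes.
Total = 1,768,410,000 bytes = 1.65 GiB.

1.65 GiB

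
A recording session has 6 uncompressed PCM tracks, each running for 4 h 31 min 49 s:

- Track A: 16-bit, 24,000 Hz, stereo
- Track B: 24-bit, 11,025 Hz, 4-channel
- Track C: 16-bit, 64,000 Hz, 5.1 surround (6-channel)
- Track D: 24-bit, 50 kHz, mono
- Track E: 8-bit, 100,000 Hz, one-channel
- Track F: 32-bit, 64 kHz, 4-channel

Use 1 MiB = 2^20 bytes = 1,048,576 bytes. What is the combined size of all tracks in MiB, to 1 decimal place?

4 h 31 min 49 s = 16,309 s.
Track A: 24,000 × 16,309 × 2 × 2 = 1,565,664,000 bytes.
Track B: 11,025 × 16,309 × 3 × 4 = 2,157,680,700 bytes.
Track C: 64,000 × 16,309 × 2 × 6 = 12,525,312,000 bytes.
Track D: 50,000 × 16,309 × 3 × 1 = 2,446,350,000 bytes.
Track E: 100,000 × 16,309 × 1 × 1 = 1,630,900,000 bytes.
Track F: 64,000 × 16,309 × 4 × 4 = 16,700,416,000 bytes.
Total = 37,026,322,700 bytes = 35311.1 MiB.

35311.1 MiB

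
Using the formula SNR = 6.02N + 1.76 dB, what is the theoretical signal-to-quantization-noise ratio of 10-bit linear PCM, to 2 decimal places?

61.96 dB

6.02 × 10 + 1.76 = 61.96 dB.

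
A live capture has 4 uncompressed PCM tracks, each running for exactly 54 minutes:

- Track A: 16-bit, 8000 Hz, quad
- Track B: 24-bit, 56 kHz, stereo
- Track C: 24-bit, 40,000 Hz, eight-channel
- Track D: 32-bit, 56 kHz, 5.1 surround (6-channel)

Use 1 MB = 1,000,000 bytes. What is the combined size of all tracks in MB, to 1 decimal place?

8761.0 MB

exactly 54 minutes = 3,240 s.
Track A: 8,000 × 3,240 × 2 × 4 = 207,360,000 bytes.
Track B: 56,000 × 3,240 × 3 × 2 = 1,088,640,000 bytes.
Track C: 40,000 × 3,240 × 3 × 8 = 3,110,400,000 bytes.
Track D: 56,000 × 3,240 × 4 × 6 = 4,354,560,000 bytes.
Total = 8,760,960,000 bytes = 8761.0 MB.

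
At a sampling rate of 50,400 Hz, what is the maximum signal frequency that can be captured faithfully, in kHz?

25.2 kHz

Nyquist frequency = sample rate / 2 = 50,400 / 2 = 25.2 kHz.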